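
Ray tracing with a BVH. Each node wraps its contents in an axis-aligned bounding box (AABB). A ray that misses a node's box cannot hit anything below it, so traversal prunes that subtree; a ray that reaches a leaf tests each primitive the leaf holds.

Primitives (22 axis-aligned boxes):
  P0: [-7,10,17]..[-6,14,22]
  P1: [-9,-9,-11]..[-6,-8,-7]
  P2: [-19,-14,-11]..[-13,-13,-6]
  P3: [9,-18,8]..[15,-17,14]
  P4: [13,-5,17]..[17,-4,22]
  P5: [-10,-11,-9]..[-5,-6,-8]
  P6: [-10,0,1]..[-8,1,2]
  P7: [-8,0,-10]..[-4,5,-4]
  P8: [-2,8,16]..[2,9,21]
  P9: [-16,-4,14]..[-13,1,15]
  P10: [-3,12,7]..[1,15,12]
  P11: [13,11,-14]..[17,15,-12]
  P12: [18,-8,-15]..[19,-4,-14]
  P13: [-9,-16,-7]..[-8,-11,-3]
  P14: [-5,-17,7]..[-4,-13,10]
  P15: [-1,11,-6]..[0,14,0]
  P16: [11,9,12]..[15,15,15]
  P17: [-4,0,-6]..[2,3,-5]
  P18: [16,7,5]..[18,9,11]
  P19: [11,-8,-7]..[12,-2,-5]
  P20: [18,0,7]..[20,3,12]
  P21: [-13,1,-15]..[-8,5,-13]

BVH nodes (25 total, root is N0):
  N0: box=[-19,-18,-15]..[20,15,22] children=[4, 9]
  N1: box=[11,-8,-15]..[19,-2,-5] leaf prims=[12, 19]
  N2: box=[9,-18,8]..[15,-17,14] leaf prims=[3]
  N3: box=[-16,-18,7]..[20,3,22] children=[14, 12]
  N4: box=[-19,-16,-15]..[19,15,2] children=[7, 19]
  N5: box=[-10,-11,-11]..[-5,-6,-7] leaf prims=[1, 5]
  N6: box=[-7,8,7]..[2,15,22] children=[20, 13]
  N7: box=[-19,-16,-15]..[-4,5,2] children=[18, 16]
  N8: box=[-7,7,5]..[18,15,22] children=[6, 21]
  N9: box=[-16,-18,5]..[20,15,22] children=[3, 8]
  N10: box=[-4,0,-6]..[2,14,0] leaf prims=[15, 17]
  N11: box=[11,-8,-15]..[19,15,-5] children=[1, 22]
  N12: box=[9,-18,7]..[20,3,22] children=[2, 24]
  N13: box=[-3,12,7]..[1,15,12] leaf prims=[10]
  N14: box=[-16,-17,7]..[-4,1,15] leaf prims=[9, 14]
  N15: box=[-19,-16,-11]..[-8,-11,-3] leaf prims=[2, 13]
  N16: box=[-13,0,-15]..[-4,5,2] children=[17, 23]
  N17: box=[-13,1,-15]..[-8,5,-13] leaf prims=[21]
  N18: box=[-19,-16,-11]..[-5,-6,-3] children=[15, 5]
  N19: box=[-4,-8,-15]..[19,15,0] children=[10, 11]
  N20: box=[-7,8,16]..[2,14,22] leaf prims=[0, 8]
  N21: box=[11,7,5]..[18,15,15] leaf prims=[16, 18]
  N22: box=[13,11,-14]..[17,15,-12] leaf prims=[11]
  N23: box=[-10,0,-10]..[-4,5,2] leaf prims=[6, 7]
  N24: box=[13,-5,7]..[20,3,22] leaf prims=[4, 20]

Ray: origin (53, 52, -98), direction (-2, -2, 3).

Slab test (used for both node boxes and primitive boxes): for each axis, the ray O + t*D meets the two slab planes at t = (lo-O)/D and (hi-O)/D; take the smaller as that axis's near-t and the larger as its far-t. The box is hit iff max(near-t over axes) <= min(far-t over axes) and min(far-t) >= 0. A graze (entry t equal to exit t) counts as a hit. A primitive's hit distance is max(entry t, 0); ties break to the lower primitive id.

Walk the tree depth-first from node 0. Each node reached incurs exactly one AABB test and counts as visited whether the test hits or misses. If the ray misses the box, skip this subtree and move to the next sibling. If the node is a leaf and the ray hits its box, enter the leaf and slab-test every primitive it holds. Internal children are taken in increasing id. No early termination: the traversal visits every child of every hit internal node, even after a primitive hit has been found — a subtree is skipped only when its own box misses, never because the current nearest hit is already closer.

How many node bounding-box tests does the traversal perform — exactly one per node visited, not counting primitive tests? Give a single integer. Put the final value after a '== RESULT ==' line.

Trace the traversal:
N0 x:[33/2,36] y:[37/2,35] z:[83/3,40] -> hit [83/3,35], descend [4, 9]
  N4 x:[17,36] y:[37/2,34] z:[83/3,100/3] -> hit [83/3,100/3], descend [7, 19]
    N7 x:[57/2,36] y:[47/2,34] z:[83/3,100/3] -> hit [57/2,100/3], descend [16, 18]
      N16 x:[57/2,33] y:[47/2,26] z:[83/3,100/3] -> miss, prune
      N18 x:[29,36] y:[29,34] z:[29,95/3] -> hit [29,95/3], descend [5, 15]
        N5 x:[29,63/2] y:[29,63/2] z:[29,91/3] -> hit [29,91/3] leaf, test {P1@t=30, P5@t=89/3}
        N15 x:[61/2,36] y:[63/2,34] z:[29,95/3] -> hit [63/2,95/3] leaf, test {P2(miss), P13(miss)}
    N19 x:[17,57/2] y:[37/2,30] z:[83/3,98/3] -> hit [83/3,57/2], descend [10, 11]
      N10 x:[51/2,57/2] y:[19,26] z:[92/3,98/3] -> miss, prune
      N11 x:[17,21] y:[37/2,30] z:[83/3,31] -> miss, prune
  N9 x:[33/2,69/2] y:[37/2,35] z:[103/3,40] -> hit [103/3,69/2], descend [3, 8]
    N3 x:[33/2,69/2] y:[49/2,35] z:[35,40] -> miss, prune
    N8 x:[35/2,30] y:[37/2,45/2] z:[103/3,40] -> miss, prune

13 AABB tests over nodes [0, 4, 7, 16, 18, 5, 15, 19, 10, 11, 9, 3, 8]; 2 leaves entered; closest P5.

== RESULT ==
13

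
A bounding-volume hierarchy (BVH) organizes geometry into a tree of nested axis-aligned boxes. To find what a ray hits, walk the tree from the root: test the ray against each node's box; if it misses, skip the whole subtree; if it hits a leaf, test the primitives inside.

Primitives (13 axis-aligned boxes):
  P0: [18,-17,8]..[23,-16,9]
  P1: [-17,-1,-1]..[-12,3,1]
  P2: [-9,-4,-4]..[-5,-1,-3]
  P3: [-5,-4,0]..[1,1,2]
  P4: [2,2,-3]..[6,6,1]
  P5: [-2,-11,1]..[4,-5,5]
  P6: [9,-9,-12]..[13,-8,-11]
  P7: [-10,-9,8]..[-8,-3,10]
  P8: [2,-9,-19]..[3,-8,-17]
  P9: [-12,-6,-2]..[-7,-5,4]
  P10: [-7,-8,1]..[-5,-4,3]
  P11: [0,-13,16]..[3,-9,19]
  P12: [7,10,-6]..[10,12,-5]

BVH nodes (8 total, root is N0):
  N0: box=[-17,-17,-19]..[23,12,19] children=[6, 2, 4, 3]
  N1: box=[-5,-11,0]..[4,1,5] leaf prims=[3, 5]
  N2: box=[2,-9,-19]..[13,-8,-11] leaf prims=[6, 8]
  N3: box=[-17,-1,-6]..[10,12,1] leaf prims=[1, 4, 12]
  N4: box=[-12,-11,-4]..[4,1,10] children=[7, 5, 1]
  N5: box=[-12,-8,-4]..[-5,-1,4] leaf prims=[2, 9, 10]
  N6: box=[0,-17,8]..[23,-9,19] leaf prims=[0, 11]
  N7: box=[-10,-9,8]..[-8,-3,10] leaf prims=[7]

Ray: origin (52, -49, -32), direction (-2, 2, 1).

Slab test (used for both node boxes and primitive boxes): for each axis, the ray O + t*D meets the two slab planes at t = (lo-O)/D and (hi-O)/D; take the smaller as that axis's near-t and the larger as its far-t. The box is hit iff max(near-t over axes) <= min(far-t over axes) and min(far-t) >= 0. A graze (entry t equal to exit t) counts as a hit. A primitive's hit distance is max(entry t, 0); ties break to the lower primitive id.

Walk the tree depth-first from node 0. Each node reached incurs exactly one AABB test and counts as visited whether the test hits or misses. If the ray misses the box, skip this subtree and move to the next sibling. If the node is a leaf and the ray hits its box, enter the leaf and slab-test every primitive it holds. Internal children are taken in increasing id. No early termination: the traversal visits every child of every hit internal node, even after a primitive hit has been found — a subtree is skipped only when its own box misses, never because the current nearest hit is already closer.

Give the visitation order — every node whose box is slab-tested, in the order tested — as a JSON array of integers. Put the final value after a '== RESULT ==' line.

Trace the traversal:
N0 x:[29/2,69/2] y:[16,61/2] z:[13,51] -> hit [16,61/2], descend [2, 3, 4, 6]
  N2 x:[39/2,25] y:[20,41/2] z:[13,21] -> hit [20,41/2] leaf, test {P6@t=20, P8(miss)}
  N3 x:[21,69/2] y:[24,61/2] z:[26,33] -> hit [26,61/2] leaf, test {P1(miss), P4(miss), P12(miss)}
  N4 x:[24,32] y:[19,25] z:[28,42] -> miss, prune
  N6 x:[29/2,26] y:[16,20] z:[40,51] -> miss, prune

5 AABB tests over nodes [0, 2, 3, 4, 6]; 2 leaves entered; closest P6.

== RESULT ==
[0, 2, 3, 4, 6]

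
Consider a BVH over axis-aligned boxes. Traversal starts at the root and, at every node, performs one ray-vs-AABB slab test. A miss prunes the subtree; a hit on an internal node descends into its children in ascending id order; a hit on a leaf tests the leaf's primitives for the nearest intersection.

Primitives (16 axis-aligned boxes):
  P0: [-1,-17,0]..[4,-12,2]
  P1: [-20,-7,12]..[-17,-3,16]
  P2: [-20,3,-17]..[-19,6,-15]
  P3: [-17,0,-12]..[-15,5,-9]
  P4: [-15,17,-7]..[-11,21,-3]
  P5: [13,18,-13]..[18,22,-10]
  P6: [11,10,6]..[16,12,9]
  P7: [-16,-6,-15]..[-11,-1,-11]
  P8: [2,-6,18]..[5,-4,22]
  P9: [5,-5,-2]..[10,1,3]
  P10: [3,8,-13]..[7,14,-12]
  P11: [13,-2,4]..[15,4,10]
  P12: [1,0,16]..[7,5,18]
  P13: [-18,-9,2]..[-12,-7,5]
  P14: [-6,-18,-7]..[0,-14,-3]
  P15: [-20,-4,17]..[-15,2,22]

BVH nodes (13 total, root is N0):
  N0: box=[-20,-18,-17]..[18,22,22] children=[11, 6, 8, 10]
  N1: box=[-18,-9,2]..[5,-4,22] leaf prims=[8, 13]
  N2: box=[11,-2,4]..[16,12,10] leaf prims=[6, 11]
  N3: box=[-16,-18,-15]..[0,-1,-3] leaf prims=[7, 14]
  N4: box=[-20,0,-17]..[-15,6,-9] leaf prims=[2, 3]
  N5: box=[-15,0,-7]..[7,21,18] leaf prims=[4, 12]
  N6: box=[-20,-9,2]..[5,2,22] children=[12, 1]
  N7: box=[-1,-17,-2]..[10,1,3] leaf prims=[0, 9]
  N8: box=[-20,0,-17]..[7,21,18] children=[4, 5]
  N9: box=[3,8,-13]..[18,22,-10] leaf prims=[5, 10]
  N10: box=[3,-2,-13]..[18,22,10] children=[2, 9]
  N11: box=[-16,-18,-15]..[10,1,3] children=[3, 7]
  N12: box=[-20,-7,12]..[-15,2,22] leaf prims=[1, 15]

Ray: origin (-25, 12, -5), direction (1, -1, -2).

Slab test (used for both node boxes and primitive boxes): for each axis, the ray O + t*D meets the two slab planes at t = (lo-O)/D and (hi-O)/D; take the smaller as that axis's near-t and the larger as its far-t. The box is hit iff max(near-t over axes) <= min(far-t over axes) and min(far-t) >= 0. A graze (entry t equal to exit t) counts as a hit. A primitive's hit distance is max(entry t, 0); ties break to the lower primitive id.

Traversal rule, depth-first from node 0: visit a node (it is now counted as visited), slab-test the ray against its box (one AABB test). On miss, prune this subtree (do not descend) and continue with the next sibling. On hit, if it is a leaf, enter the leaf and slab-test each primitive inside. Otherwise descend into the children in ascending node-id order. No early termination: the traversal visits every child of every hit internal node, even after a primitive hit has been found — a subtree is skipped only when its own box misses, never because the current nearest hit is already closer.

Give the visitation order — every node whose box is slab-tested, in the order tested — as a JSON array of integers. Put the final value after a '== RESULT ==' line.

Walk:
N0 x:[5,43] y:[-10,30] z:[-27/2,6] -> hit [5,6], descend [6, 8, 10, 11]
  N6 x:[5,30] y:[10,21] z:[-27/2,-7/2] -> miss, prune
  N8 x:[5,32] y:[-9,12] z:[-23/2,6] -> hit [5,6], descend [4, 5]
    N4 x:[5,10] y:[6,12] z:[2,6] -> hit [6,6] leaf, test {P2@t=6, P3(miss)}
    N5 x:[10,32] y:[-9,12] z:[-23/2,1] -> miss, prune
  N10 x:[28,43] y:[-10,14] z:[-15/2,4] -> miss, prune
  N11 x:[9,35] y:[11,30] z:[-4,5] -> miss, prune

Visited [0, 6, 8, 4, 5, 10, 11]. Tests: 7 box, 1 leaf. Nearest: P2.

== RESULT ==
[0, 6, 8, 4, 5, 10, 11]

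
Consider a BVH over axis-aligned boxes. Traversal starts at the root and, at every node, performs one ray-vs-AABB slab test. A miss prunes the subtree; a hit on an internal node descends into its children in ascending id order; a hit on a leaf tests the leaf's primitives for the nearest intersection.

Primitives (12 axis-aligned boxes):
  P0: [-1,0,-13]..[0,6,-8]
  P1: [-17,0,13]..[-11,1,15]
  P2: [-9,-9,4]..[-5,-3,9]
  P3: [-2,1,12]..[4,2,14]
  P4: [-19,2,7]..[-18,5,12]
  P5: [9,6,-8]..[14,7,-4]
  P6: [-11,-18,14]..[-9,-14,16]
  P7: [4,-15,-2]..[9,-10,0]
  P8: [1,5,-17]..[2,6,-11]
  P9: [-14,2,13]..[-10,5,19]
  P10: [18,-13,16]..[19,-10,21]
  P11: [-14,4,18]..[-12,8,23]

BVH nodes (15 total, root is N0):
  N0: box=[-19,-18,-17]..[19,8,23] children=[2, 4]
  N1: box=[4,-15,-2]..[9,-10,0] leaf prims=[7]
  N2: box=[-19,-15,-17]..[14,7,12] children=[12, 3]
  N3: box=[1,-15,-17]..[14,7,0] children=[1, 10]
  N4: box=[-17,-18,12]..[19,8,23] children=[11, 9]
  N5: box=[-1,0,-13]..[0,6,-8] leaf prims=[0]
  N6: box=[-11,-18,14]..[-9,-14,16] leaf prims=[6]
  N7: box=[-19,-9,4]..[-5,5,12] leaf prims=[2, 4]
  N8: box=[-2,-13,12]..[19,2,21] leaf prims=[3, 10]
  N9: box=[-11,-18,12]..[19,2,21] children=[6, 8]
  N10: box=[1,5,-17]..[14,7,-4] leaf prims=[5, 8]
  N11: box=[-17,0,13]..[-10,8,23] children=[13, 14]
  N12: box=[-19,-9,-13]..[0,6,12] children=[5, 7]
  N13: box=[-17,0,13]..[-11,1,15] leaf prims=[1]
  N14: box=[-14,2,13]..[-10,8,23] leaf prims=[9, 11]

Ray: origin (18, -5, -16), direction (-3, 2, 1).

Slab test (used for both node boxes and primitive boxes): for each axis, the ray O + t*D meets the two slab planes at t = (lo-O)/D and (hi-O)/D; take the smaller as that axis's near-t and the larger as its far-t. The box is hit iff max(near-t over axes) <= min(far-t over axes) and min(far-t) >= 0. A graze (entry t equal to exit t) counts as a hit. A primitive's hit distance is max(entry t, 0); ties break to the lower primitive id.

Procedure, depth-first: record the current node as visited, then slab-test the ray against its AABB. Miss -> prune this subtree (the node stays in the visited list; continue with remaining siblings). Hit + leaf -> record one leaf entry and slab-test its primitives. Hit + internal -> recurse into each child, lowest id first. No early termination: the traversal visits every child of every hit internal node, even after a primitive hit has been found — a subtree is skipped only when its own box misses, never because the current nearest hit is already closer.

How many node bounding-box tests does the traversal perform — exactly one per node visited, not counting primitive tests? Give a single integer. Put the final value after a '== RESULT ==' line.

Trace the traversal:
N0 x:[-1/3,37/3] y:[-13/2,13/2] z:[-1,39] -> hit [-1/3,13/2], descend [2, 4]
  N2 x:[4/3,37/3] y:[-5,6] z:[-1,28] -> hit [4/3,6], descend [3, 12]
    N3 x:[4/3,17/3] y:[-5,6] z:[-1,16] -> hit [4/3,17/3], descend [1, 10]
      N1 x:[3,14/3] y:[-5,-5/2] z:[14,16] -> miss, prune
      N10 x:[4/3,17/3] y:[5,6] z:[-1,12] -> hit [5,17/3] leaf, test {P5(miss), P8(miss)}
    N12 x:[6,37/3] y:[-2,11/2] z:[3,28] -> miss, prune
  N4 x:[-1/3,35/3] y:[-13/2,13/2] z:[28,39] -> miss, prune

7 AABB tests over nodes [0, 2, 3, 1, 10, 12, 4]; 1 leaf entered; closest miss.

== RESULT ==
7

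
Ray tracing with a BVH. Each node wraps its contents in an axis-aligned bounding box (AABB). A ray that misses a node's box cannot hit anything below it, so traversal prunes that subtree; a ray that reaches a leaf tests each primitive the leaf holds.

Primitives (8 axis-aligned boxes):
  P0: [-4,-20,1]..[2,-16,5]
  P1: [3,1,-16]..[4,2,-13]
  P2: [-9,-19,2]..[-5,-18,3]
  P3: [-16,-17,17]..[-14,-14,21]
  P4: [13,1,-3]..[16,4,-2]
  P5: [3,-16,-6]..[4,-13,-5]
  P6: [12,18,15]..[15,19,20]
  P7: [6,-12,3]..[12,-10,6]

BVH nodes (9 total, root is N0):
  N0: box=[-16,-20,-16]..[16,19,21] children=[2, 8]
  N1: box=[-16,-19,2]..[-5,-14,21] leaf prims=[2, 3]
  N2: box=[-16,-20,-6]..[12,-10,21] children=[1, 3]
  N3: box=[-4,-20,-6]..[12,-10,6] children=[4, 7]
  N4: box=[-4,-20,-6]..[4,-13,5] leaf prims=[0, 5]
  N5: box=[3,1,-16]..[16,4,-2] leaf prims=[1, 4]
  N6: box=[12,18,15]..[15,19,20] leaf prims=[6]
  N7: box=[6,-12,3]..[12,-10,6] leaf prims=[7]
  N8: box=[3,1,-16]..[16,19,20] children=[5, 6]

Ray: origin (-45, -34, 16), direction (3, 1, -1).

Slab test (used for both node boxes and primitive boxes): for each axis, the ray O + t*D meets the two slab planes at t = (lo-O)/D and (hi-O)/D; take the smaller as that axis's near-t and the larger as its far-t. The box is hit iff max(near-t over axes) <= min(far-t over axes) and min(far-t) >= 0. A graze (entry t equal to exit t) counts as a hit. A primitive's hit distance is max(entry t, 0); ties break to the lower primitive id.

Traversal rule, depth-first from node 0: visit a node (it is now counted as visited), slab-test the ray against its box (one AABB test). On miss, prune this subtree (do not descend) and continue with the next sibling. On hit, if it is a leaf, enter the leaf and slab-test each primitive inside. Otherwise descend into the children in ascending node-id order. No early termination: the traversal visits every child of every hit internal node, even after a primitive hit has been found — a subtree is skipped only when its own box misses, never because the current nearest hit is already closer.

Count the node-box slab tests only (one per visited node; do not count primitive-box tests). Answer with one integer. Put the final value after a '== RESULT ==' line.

Traverse from the root:
N0 x:[29/3,61/3] y:[14,53] z:[-5,32] -> hit [14,61/3], descend [2, 8]
  N2 x:[29/3,19] y:[14,24] z:[-5,22] -> hit [14,19], descend [1, 3]
    N1 x:[29/3,40/3] y:[15,20] z:[-5,14] -> miss, prune
    N3 x:[41/3,19] y:[14,24] z:[10,22] -> hit [14,19], descend [4, 7]
      N4 x:[41/3,49/3] y:[14,21] z:[11,22] -> hit [14,49/3] leaf, test {P0@t=14, P5(miss)}
      N7 x:[17,19] y:[22,24] z:[10,13] -> miss, prune
  N8 x:[16,61/3] y:[35,53] z:[-4,32] -> miss, prune

7 AABB tests over nodes [0, 2, 1, 3, 4, 7, 8]; 1 leaf entered; closest P0.

== RESULT ==
7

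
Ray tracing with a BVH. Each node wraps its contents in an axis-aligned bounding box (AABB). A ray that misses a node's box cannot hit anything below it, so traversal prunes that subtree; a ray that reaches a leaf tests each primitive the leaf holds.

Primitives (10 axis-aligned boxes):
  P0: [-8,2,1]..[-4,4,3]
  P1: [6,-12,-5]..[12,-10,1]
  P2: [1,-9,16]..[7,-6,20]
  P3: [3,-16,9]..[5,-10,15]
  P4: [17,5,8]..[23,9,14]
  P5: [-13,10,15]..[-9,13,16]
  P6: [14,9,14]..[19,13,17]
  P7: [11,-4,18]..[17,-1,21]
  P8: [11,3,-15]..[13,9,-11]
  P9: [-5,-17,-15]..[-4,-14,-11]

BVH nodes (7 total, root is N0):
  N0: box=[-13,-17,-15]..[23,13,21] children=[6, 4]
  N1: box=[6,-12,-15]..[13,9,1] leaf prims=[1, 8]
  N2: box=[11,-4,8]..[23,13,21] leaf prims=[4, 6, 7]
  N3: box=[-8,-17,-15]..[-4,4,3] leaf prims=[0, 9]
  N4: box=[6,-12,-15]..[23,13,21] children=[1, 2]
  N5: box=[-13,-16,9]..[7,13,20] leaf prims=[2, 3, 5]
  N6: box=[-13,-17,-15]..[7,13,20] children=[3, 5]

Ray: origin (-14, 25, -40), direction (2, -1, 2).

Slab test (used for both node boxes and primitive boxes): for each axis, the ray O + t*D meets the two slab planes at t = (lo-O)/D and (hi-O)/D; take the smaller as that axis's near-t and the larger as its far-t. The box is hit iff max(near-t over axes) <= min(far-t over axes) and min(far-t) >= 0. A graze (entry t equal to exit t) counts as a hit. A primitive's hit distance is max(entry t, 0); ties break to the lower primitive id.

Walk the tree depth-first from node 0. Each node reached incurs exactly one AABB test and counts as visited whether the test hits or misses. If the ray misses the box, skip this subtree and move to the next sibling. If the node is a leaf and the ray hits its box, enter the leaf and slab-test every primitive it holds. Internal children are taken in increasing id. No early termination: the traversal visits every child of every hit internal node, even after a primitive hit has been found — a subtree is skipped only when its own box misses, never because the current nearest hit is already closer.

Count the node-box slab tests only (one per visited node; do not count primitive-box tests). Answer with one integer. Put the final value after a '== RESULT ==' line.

Walk:
N0 x:[1/2,37/2] y:[12,42] z:[25/2,61/2] -> hit [25/2,37/2], descend [4, 6]
  N4 x:[10,37/2] y:[12,37] z:[25/2,61/2] -> hit [25/2,37/2], descend [1, 2]
    N1 x:[10,27/2] y:[16,37] z:[25/2,41/2] -> miss, prune
    N2 x:[25/2,37/2] y:[12,29] z:[24,61/2] -> miss, prune
  N6 x:[1/2,21/2] y:[12,42] z:[25/2,30] -> miss, prune

Visited [0, 4, 1, 2, 6]. Tests: 5 box, 0 leaf. Nearest: miss.

== RESULT ==
5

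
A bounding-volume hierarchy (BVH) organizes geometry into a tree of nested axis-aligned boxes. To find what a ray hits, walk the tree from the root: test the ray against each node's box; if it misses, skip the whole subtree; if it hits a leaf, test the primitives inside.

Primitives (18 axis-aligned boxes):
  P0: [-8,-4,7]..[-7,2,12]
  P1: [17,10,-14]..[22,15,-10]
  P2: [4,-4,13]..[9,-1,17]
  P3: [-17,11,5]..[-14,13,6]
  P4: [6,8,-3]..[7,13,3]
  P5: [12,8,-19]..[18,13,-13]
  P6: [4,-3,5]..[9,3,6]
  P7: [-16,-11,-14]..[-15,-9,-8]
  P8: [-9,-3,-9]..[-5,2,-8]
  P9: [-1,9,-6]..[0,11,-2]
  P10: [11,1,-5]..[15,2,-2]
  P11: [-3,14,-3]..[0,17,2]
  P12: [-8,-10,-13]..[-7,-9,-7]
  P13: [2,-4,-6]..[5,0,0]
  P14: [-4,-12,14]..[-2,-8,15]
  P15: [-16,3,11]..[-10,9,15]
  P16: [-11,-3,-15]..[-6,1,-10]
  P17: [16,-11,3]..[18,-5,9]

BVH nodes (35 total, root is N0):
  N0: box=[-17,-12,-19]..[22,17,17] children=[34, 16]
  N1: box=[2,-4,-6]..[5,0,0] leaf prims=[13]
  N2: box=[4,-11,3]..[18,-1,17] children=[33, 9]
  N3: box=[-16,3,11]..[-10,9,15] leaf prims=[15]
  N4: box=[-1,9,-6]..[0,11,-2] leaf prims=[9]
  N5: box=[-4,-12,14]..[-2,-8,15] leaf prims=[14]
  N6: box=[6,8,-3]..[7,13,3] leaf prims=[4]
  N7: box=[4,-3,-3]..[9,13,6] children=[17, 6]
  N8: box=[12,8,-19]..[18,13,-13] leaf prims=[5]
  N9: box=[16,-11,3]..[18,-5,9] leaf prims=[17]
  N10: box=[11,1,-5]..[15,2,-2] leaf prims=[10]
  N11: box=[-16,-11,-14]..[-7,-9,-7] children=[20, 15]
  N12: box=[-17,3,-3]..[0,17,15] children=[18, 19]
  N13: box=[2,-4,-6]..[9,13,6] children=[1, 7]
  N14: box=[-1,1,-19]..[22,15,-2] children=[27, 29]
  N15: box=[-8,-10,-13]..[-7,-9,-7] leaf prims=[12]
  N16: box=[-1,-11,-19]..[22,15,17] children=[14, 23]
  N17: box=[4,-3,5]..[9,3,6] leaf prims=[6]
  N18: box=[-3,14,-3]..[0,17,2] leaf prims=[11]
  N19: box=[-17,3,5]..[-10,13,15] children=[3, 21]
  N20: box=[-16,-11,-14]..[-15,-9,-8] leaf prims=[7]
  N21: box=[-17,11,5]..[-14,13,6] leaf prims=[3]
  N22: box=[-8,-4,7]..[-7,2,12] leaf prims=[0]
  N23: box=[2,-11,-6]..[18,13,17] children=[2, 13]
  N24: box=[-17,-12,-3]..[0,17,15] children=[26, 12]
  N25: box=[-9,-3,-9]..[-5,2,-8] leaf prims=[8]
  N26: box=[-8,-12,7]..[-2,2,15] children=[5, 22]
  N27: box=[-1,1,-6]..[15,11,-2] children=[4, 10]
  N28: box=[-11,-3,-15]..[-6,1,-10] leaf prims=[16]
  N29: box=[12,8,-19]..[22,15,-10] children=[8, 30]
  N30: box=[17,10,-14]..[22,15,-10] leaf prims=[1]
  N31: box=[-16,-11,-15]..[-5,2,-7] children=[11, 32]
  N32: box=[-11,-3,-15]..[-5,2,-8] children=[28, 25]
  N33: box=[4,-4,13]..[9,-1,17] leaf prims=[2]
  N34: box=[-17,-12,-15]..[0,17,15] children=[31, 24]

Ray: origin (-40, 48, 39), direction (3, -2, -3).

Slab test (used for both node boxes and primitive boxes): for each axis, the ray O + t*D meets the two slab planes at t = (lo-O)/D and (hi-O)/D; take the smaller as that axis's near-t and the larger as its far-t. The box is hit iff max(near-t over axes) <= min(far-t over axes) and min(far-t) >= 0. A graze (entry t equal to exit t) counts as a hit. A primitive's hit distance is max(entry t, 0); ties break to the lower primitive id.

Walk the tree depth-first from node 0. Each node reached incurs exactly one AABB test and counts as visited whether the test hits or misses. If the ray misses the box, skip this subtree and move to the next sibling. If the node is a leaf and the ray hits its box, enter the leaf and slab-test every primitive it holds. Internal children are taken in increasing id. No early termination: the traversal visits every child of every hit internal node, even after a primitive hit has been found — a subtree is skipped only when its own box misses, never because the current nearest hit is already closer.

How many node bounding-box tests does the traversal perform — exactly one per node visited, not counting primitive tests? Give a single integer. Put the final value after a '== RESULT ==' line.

Walk:
N0 x:[23/3,62/3] y:[31/2,30] z:[22/3,58/3] -> hit [31/2,58/3], descend [16, 34]
  N16 x:[13,62/3] y:[33/2,59/2] z:[22/3,58/3] -> hit [33/2,58/3], descend [14, 23]
    N14 x:[13,62/3] y:[33/2,47/2] z:[41/3,58/3] -> hit [33/2,58/3], descend [27, 29]
      N27 x:[13,55/3] y:[37/2,47/2] z:[41/3,15] -> miss, prune
      N29 x:[52/3,62/3] y:[33/2,20] z:[49/3,58/3] -> hit [52/3,58/3], descend [8, 30]
        N8 x:[52/3,58/3] y:[35/2,20] z:[52/3,58/3] -> hit [35/2,58/3] leaf, test {P5@t=35/2}
        N30 x:[19,62/3] y:[33/2,19] z:[49/3,53/3] -> miss, prune
    N23 x:[14,58/3] y:[35/2,59/2] z:[22/3,15] -> miss, prune
  N34 x:[23/3,40/3] y:[31/2,30] z:[8,18] -> miss, prune

Summary -> nodes [0, 16, 14, 27, 29, 8, 30, 23, 34]; box-tests=9; leaf-entries=1; first=P5

== RESULT ==
9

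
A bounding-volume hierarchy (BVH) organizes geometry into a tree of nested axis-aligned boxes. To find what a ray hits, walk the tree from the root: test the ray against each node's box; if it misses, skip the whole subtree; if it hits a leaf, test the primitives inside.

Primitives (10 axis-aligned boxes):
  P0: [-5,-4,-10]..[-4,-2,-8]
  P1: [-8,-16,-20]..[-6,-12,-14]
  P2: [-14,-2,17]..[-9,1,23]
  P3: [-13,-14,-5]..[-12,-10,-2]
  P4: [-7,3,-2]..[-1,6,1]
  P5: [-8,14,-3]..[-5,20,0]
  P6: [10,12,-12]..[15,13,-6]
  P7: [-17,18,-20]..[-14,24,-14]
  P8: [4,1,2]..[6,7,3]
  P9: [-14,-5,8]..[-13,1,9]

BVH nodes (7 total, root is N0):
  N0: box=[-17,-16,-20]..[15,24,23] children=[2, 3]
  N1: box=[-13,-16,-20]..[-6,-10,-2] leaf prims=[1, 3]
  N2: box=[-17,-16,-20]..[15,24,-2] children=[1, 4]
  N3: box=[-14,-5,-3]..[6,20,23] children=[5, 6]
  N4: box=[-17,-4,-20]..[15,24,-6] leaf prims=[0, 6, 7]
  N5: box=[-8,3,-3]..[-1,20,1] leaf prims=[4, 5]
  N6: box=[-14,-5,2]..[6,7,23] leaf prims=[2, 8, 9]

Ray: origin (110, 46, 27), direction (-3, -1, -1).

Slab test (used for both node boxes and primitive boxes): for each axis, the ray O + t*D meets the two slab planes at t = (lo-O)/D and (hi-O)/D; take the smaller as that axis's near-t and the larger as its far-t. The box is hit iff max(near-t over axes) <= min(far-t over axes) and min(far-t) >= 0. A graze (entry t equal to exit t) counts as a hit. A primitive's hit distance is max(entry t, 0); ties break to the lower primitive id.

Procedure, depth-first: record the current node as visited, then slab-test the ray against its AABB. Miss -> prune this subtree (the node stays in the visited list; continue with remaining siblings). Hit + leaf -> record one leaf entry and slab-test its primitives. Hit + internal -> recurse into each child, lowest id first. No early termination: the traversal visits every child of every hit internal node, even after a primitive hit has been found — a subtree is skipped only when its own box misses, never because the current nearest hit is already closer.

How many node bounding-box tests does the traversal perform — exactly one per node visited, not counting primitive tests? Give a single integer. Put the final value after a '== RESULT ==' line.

Walk:
N0 x:[95/3,127/3] y:[22,62] z:[4,47] -> hit [95/3,127/3], descend [2, 3]
  N2 x:[95/3,127/3] y:[22,62] z:[29,47] -> hit [95/3,127/3], descend [1, 4]
    N1 x:[116/3,41] y:[56,62] z:[29,47] -> miss, prune
    N4 x:[95/3,127/3] y:[22,50] z:[33,47] -> hit [33,127/3] leaf, test {P0(miss), P6@t=33, P7(miss)}
  N3 x:[104/3,124/3] y:[26,51] z:[4,30] -> miss, prune

order=[0, 2, 1, 4, 3]  |boxes|=5  |leaves|=1  hit=P6

== RESULT ==
5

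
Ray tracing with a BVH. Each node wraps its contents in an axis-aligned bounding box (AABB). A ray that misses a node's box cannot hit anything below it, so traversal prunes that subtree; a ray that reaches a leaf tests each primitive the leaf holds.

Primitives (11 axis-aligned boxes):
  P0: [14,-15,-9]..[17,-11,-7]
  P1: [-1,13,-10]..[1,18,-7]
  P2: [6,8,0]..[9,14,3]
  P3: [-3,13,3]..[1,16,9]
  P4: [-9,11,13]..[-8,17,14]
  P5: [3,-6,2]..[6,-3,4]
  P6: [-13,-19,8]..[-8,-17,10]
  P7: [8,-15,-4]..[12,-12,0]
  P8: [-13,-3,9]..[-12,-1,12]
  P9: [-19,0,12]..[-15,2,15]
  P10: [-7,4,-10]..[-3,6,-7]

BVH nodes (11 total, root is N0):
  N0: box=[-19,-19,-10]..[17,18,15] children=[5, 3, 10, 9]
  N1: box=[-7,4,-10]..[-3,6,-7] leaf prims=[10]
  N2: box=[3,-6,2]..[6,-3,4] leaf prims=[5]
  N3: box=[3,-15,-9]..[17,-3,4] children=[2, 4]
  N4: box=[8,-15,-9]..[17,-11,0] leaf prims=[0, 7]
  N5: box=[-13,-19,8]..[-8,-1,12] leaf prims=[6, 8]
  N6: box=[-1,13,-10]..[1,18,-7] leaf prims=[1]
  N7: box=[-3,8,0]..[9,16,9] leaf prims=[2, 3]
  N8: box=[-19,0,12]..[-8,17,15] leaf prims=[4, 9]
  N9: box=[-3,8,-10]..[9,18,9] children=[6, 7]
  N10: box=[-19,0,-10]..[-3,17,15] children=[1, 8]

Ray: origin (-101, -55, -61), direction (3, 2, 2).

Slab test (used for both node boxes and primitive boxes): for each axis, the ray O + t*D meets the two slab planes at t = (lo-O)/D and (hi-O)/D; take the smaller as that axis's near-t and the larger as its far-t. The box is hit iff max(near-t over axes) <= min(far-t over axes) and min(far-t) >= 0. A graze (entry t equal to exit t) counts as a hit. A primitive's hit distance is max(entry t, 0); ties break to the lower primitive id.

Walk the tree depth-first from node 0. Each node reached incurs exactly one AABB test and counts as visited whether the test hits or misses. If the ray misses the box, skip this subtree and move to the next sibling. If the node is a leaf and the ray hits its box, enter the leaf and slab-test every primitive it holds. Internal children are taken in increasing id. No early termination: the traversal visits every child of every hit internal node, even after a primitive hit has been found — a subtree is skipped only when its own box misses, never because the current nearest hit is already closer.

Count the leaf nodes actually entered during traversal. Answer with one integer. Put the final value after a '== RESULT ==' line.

Trace the traversal:
N0 x:[82/3,118/3] y:[18,73/2] z:[51/2,38] -> hit [82/3,73/2], descend [3, 5, 9, 10]
  N3 x:[104/3,118/3] y:[20,26] z:[26,65/2] -> miss, prune
  N5 x:[88/3,31] y:[18,27] z:[69/2,73/2] -> miss, prune
  N9 x:[98/3,110/3] y:[63/2,73/2] z:[51/2,35] -> hit [98/3,35], descend [6, 7]
    N6 x:[100/3,34] y:[34,73/2] z:[51/2,27] -> miss, prune
    N7 x:[98/3,110/3] y:[63/2,71/2] z:[61/2,35] -> hit [98/3,35] leaf, test {P2(miss), P3@t=34}
  N10 x:[82/3,98/3] y:[55/2,36] z:[51/2,38] -> hit [55/2,98/3], descend [1, 8]
    N1 x:[94/3,98/3] y:[59/2,61/2] z:[51/2,27] -> miss, prune
    N8 x:[82/3,31] y:[55/2,36] z:[73/2,38] -> miss, prune

Visited [0, 3, 5, 9, 6, 7, 10, 1, 8]. Tests: 9 box, 1 leaf. Nearest: P3.

== RESULT ==
1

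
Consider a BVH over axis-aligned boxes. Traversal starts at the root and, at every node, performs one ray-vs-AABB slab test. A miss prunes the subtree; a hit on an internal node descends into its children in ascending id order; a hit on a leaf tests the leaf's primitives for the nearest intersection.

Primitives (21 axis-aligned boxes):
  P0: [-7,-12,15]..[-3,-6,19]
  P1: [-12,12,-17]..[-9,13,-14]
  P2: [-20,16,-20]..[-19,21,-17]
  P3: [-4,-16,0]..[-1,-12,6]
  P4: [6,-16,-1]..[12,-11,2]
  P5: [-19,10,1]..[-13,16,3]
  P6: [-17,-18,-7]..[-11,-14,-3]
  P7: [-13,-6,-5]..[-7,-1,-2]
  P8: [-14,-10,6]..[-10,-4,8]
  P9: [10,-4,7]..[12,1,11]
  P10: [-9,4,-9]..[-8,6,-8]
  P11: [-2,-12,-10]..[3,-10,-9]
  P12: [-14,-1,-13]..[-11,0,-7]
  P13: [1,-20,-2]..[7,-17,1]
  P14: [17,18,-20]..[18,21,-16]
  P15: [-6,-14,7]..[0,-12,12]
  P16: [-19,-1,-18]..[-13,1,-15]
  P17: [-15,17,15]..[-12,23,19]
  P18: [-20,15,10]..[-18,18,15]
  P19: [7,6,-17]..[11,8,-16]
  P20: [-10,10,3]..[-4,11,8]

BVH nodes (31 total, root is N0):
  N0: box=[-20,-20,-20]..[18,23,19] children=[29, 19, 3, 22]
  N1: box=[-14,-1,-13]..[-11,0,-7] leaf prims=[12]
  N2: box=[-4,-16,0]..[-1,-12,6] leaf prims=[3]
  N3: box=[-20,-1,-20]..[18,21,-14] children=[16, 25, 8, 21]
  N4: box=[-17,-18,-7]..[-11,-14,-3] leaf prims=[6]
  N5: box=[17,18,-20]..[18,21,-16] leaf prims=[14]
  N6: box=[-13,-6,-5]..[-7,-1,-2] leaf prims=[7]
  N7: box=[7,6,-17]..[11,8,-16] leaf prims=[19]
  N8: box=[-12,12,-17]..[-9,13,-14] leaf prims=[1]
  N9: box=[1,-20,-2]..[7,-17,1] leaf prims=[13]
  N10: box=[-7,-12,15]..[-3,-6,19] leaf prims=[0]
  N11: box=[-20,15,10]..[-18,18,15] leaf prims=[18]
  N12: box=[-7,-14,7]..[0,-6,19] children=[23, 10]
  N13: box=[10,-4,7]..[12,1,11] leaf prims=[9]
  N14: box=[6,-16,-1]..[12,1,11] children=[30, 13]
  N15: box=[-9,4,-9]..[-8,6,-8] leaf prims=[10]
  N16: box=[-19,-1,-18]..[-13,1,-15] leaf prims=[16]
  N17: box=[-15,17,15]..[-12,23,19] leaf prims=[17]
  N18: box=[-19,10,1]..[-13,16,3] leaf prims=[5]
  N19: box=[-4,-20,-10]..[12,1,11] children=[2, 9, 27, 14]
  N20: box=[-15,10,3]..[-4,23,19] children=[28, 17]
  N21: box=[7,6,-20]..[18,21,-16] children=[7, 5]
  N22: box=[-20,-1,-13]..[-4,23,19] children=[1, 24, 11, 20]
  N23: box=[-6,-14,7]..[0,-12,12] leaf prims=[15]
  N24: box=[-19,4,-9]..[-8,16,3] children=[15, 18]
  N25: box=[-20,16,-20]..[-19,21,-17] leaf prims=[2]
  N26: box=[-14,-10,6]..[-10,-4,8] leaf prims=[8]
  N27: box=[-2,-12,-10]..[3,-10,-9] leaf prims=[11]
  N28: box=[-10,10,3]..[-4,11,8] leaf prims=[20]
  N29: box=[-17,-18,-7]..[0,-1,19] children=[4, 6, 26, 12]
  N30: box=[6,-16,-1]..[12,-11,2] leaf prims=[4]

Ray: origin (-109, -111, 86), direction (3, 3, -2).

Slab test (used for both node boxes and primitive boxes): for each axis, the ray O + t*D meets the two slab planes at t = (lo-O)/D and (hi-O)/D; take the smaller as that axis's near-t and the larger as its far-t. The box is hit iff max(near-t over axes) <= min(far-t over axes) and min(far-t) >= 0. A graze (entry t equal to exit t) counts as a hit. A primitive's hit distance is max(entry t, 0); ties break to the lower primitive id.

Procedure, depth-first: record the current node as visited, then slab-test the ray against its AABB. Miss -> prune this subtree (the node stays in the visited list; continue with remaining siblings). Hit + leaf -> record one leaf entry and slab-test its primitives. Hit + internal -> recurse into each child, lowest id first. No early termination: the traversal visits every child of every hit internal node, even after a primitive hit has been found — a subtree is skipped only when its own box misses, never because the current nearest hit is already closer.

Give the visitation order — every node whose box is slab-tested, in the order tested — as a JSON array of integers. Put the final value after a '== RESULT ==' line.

Traverse from the root:
N0 x:[89/3,127/3] y:[91/3,134/3] z:[67/2,53] -> hit [67/2,127/3], descend [3, 19, 22, 29]
  N3 x:[89/3,127/3] y:[110/3,44] z:[50,53] -> miss, prune
  N19 x:[35,121/3] y:[91/3,112/3] z:[75/2,48] -> miss, prune
  N22 x:[89/3,35] y:[110/3,134/3] z:[67/2,99/2] -> miss, prune
  N29 x:[92/3,109/3] y:[31,110/3] z:[67/2,93/2] -> hit [67/2,109/3], descend [4, 6, 12, 26]
    N4 x:[92/3,98/3] y:[31,97/3] z:[89/2,93/2] -> miss, prune
    N6 x:[32,34] y:[35,110/3] z:[44,91/2] -> miss, prune
    N12 x:[34,109/3] y:[97/3,35] z:[67/2,79/2] -> hit [34,35], descend [10, 23]
      N10 x:[34,106/3] y:[33,35] z:[67/2,71/2] -> hit [34,35] leaf, test {P0@t=34}
      N23 x:[103/3,109/3] y:[97/3,33] z:[37,79/2] -> miss, prune
    N26 x:[95/3,33] y:[101/3,107/3] z:[39,40] -> miss, prune

11 AABB tests over nodes [0, 3, 19, 22, 29, 4, 6, 12, 10, 23, 26]; 1 leaf entered; closest P0.

== RESULT ==
[0, 3, 19, 22, 29, 4, 6, 12, 10, 23, 26]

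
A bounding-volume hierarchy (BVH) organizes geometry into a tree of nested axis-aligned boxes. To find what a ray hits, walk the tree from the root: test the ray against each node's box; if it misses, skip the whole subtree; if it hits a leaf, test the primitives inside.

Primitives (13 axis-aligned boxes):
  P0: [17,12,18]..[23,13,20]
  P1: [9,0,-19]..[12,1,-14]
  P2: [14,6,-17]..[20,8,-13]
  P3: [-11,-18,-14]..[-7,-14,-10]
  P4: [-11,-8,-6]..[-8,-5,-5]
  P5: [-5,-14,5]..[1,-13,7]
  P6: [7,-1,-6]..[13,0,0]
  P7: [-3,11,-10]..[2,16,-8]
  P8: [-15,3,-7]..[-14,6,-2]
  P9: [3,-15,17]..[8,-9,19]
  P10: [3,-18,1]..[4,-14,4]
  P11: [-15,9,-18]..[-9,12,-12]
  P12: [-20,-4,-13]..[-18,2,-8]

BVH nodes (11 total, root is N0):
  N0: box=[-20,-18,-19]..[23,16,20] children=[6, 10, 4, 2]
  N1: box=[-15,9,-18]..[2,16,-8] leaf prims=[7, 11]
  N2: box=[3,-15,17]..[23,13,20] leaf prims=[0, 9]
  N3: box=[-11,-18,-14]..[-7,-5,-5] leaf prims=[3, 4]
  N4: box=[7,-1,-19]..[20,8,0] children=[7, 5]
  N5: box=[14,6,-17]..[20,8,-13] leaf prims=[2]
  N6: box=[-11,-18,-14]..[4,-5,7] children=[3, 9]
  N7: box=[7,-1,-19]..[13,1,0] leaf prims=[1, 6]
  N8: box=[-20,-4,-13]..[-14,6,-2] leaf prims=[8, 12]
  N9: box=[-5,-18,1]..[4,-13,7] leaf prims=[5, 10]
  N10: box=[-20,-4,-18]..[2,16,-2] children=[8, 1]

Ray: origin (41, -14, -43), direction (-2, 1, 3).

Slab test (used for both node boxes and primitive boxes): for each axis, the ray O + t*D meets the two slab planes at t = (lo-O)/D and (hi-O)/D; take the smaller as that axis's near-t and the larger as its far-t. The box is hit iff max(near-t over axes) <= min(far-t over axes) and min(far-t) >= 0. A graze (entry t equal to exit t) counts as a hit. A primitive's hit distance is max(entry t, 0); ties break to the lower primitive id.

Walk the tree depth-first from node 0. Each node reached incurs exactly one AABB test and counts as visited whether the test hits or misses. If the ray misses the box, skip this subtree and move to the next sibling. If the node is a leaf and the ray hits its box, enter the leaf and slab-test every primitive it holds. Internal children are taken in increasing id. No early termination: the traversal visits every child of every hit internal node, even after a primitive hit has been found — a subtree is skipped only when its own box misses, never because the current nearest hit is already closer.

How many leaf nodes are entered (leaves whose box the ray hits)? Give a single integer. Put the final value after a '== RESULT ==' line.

Walk:
N0 x:[9,61/2] y:[-4,30] z:[8,21] -> hit [9,21], descend [2, 4, 6, 10]
  N2 x:[9,19] y:[-1,27] z:[20,21] -> miss, prune
  N4 x:[21/2,17] y:[13,22] z:[8,43/3] -> hit [13,43/3], descend [5, 7]
    N5 x:[21/2,27/2] y:[20,22] z:[26/3,10] -> miss, prune
    N7 x:[14,17] y:[13,15] z:[8,43/3] -> hit [14,43/3] leaf, test {P1(miss), P6@t=14}
  N6 x:[37/2,26] y:[-4,9] z:[29/3,50/3] -> miss, prune
  N10 x:[39/2,61/2] y:[10,30] z:[25/3,41/3] -> miss, prune

Summary -> nodes [0, 2, 4, 5, 7, 6, 10]; box-tests=7; leaf-entries=1; first=P6

== RESULT ==
1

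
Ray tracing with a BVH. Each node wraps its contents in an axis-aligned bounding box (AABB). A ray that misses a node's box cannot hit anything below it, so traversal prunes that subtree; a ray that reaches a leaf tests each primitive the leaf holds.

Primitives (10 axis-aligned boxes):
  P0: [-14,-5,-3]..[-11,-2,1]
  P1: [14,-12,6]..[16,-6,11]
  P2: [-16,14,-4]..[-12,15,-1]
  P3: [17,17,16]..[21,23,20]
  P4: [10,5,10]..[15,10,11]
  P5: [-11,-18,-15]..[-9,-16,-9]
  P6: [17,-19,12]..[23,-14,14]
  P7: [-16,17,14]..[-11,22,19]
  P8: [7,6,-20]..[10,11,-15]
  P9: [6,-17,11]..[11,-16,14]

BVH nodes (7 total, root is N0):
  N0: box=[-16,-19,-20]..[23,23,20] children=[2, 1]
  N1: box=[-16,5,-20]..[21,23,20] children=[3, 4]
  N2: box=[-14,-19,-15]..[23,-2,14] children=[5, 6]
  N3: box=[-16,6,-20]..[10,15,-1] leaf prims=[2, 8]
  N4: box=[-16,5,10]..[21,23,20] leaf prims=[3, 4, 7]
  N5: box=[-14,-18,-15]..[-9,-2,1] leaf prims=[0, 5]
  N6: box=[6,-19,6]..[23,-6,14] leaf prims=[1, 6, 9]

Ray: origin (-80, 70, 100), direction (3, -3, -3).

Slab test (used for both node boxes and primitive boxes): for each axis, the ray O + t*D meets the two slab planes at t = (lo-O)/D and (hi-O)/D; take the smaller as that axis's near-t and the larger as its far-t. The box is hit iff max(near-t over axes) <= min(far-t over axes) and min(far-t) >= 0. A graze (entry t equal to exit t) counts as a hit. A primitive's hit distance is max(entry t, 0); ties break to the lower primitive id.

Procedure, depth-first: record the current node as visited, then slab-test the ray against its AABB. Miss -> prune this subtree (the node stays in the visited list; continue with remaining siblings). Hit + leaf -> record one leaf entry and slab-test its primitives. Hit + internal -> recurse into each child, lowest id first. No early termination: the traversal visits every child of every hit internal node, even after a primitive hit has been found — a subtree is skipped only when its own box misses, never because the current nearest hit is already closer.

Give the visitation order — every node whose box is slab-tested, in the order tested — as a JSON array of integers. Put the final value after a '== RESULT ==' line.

Trace the traversal:
N0 x:[64/3,103/3] y:[47/3,89/3] z:[80/3,40] -> hit [80/3,89/3], descend [1, 2]
  N1 x:[64/3,101/3] y:[47/3,65/3] z:[80/3,40] -> miss, prune
  N2 x:[22,103/3] y:[24,89/3] z:[86/3,115/3] -> hit [86/3,89/3], descend [5, 6]
    N5 x:[22,71/3] y:[24,88/3] z:[33,115/3] -> miss, prune
    N6 x:[86/3,103/3] y:[76/3,89/3] z:[86/3,94/3] -> hit [86/3,89/3] leaf, test {P1(miss), P6(miss), P9@t=86/3}

5 AABB tests over nodes [0, 1, 2, 5, 6]; 1 leaf entered; closest P9.

== RESULT ==
[0, 1, 2, 5, 6]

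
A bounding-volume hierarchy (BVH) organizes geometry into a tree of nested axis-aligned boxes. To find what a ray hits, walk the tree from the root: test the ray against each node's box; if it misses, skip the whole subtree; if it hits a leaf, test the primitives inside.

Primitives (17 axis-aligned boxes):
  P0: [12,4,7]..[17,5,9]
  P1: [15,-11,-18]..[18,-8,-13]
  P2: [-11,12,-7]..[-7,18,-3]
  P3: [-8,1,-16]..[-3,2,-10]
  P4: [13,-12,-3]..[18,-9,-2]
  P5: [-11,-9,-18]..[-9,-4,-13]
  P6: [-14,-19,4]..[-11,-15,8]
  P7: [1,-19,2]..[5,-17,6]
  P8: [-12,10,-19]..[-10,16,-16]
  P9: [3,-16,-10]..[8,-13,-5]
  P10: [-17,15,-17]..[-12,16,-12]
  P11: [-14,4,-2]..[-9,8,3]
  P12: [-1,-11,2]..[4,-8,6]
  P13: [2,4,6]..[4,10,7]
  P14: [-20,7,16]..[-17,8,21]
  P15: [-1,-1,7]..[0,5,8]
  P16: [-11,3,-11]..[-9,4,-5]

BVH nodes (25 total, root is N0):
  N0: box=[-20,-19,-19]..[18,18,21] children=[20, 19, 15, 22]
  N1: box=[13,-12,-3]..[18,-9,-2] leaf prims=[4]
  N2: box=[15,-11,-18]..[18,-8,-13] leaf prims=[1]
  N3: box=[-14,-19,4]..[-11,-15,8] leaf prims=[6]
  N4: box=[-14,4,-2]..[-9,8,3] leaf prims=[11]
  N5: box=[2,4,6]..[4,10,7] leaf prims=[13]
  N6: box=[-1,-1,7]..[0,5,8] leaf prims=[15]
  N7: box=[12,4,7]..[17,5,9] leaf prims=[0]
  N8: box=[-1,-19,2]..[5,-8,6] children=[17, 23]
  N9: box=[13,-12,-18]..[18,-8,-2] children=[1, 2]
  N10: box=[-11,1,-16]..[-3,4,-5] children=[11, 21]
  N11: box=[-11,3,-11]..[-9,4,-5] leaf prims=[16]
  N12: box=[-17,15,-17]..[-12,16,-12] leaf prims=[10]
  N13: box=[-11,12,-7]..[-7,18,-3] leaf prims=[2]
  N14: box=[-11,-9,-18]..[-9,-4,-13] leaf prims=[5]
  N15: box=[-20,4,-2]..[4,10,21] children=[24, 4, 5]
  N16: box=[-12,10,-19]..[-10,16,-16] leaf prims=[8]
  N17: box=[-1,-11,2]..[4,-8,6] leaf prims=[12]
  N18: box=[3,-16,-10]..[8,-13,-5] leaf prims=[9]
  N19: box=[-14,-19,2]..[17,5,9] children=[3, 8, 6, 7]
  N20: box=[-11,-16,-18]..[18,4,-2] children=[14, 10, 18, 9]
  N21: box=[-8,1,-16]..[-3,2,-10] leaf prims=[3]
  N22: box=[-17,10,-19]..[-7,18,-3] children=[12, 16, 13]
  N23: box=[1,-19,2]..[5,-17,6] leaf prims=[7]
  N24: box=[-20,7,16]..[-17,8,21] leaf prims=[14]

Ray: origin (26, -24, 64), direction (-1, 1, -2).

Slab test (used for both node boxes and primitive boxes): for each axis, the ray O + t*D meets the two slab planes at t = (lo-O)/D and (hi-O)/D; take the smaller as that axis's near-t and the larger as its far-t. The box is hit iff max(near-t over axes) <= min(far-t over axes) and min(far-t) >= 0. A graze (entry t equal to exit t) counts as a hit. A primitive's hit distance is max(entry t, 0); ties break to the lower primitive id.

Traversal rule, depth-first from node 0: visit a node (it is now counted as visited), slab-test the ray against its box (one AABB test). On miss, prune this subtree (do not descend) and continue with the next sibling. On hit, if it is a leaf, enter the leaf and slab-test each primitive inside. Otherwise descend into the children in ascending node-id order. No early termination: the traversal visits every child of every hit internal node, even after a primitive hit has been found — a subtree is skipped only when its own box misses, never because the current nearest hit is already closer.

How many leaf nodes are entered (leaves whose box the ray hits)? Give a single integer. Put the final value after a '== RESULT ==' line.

Trace the traversal:
N0 x:[8,46] y:[5,42] z:[43/2,83/2] -> hit [43/2,83/2], descend [15, 19, 20, 22]
  N15 x:[22,46] y:[28,34] z:[43/2,33] -> hit [28,33], descend [4, 5, 24]
    N4 x:[35,40] y:[28,32] z:[61/2,33] -> miss, prune
    N5 x:[22,24] y:[28,34] z:[57/2,29] -> miss, prune
    N24 x:[43,46] y:[31,32] z:[43/2,24] -> miss, prune
  N19 x:[9,40] y:[5,29] z:[55/2,31] -> hit [55/2,29], descend [3, 6, 7, 8]
    N3 x:[37,40] y:[5,9] z:[28,30] -> miss, prune
    N6 x:[26,27] y:[23,29] z:[28,57/2] -> miss, prune
    N7 x:[9,14] y:[28,29] z:[55/2,57/2] -> miss, prune
    N8 x:[21,27] y:[5,16] z:[29,31] -> miss, prune
  N20 x:[8,37] y:[8,28] z:[33,41] -> miss, prune
  N22 x:[33,43] y:[34,42] z:[67/2,83/2] -> hit [34,83/2], descend [12, 13, 16]
    N12 x:[38,43] y:[39,40] z:[38,81/2] -> hit [39,40] leaf, test {P10@t=39}
    N13 x:[33,37] y:[36,42] z:[67/2,71/2] -> miss, prune
    N16 x:[36,38] y:[34,40] z:[40,83/2] -> miss, prune

15 AABB tests over nodes [0, 15, 4, 5, 24, 19, 3, 6, 7, 8, 20, 22, 12, 13, 16]; 1 leaf entered; closest P10.

== RESULT ==
1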